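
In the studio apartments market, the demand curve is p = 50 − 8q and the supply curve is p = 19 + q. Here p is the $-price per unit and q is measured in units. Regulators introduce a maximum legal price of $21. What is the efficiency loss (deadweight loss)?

Competitive equilibrium: 50 − 8q = 19 + q → q* = 3.4444, p* = 22.4444.
At the ceiling p = 21, quantity supplied = (21 − 19)/1 = 2.
Willingness to pay at q' = 2: 50 − 8·2 = 34.
Δq = 3.4444 − 2 = 1.4444; wedge = 34 − 21 = 13.
The triangle = ½ × 1.4444 × 13 = $9.39.

$9.39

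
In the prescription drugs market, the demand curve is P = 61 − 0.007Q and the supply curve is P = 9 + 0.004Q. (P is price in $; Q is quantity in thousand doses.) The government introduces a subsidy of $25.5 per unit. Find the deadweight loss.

$29556.82 thousand

Competitive equilibrium: 61 − 0.007Q = 9 + 0.004Q → Q* = 4727.2727, P* = 27.9091.
The subsidy lowers effective supply by 25.5: P = 0.004Q − 16.5.
New quantity: 61 − 0.007Q = 0.004Q − 16.5 → Q' = 7045.4545.
Overproduction ΔQ = 7045.4545 − 4727.2727 = 2318.1818; wedge = subsidy = 25.5.
DWL = ½ × 2318.1818 × 25.5 = $29556.82 thousand.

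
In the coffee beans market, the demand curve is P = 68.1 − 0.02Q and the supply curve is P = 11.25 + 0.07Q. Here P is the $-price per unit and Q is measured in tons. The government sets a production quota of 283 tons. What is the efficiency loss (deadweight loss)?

$5470.58

Competitive equilibrium: 68.1 − 0.02Q = 11.25 + 0.07Q → Q* = 631.6667, P* = 55.4667.
At Q = 283: demand price = 68.1 − 0.02·283 = 62.44; supply price = 11.25 + 0.07·283 = 31.06.
ΔQ = 631.6667 − 283 = 348.6667; wedge = 62.44 − 31.06 = 31.38.
Welfare loss = ½ × 348.6667 × 31.38 = $5470.58.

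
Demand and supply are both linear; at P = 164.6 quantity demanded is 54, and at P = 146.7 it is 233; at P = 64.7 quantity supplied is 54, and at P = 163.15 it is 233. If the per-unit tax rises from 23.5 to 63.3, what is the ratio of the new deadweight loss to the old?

7.256

Demand slope = (146.7 − 164.6)/(233 − 54) = −0.1, so P = 170 − 0.1Q.
Supply slope = (163.15 − 64.7)/(233 − 54) = 0.55, so P = 35 + 0.55Q.
Competitive equilibrium: 170 − 0.1Q = 35 + 0.55Q → Q* = 207.6923, P* = 149.2308.
For a per-unit tax t: ΔQ = t/0.65, so DWL = ½·t·(t/0.65) = t²/1.3.
At t = 23.5: DWL = 424.808. At t = 63.3: DWL = 3082.223.
Ratio = (63.3/23.5)² = 7.256.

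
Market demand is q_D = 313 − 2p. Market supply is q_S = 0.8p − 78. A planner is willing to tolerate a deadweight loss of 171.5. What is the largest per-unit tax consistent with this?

In inverse form: demand p = 156.5 − 0.5q, supply p = 97.5 + 1.25q.
Competitive equilibrium: 156.5 − 0.5q = 97.5 + 1.25q → q* = 33.7143, p* = 139.6429.
A tax t gives Δq = t/1.75 and wedge t, so DWL = t²/3.5.
t²/3.5 = 171.5 → t² = 600.25 → t = 24.5.

24.5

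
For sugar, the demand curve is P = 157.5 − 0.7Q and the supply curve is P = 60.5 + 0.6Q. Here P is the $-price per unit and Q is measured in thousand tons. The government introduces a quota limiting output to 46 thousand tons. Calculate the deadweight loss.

Competitive equilibrium: 157.5 − 0.7Q = 60.5 + 0.6Q → Q* = 74.6154, P* = 105.2692.
At Q = 46: demand price = 157.5 − 0.7·46 = 125.3; supply price = 60.5 + 0.6·46 = 88.1.
ΔQ = 74.6154 − 46 = 28.6154; wedge = 125.3 − 88.1 = 37.2.
The triangle = ½ × 28.6154 × 37.2 = $532.25 thousand.

$532.25 thousand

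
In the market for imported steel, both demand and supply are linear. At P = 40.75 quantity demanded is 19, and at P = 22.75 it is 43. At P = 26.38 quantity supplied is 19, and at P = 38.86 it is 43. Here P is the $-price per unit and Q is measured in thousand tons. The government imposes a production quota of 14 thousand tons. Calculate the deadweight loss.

Demand slope = (22.75 − 40.75)/(43 − 19) = −0.75, so P = 55 − 0.75Q.
Supply slope = (38.86 − 26.38)/(43 − 19) = 0.52, so P = 16.5 + 0.52Q.
Competitive equilibrium: 55 − 0.75Q = 16.5 + 0.52Q → Q* = 30.315, P* = 32.2638.
At Q = 14: demand price = 55 − 0.75·14 = 44.5; supply price = 16.5 + 0.52·14 = 23.78.
ΔQ = 30.315 − 14 = 16.315; wedge = 44.5 − 23.78 = 20.72.
Welfare loss = ½ × 16.315 × 20.72 = $169.02 thousand.

$169.02 thousand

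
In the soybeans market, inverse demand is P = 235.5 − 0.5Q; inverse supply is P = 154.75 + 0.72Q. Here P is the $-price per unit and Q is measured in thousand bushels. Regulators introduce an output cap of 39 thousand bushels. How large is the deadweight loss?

Competitive equilibrium: 235.5 − 0.5Q = 154.75 + 0.72Q → Q* = 66.1885, P* = 202.4057.
At Q = 39: demand price = 235.5 − 0.5·39 = 216; supply price = 154.75 + 0.72·39 = 182.83.
ΔQ = 66.1885 − 39 = 27.1885; wedge = 216 − 182.83 = 33.17.
DWL = ½ × 27.1885 × 33.17 = $450.92 thousand.

$450.92 thousand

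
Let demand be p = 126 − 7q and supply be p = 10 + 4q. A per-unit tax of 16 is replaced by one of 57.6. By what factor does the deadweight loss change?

Competitive equilibrium: 126 − 7q = 10 + 4q → q* = 10.5455, p* = 52.1818.
For a per-unit tax t: Δq = t/11, so DWL = ½·t·(t/11) = t²/22.
At t = 16: DWL = 11.636. At t = 57.6: DWL = 150.807.
Ratio = (57.6/16)² = 12.96.

12.96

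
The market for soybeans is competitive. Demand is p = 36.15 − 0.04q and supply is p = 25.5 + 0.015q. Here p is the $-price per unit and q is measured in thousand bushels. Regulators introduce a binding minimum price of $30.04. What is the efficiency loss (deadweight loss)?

Competitive equilibrium: 36.15 − 0.04q = 25.5 + 0.015q → q* = 193.6364, p* = 28.4045.
At the floor p = 30.04, quantity demanded = (36.15 − 30.04)/0.04 = 152.75.
Sellers' marginal cost at q' = 152.75: 25.5 + 0.015·152.75 = 27.7913.
Δq = 193.6364 − 152.75 = 40.8864; wedge = 30.04 − 27.7913 = 2.2487.
The triangle = ½ × 40.8864 × 2.2487 = $45.97 thousand.

$45.97 thousand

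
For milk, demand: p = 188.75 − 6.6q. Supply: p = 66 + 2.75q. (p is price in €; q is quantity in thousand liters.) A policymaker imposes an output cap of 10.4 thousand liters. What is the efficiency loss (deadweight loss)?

€34.80 thousand

Competitive equilibrium: 188.75 − 6.6q = 66 + 2.75q → q* = 13.1283, p* = 102.1029.
At q = 10.4: demand price = 188.75 − 6.6·10.4 = 120.11; supply price = 66 + 2.75·10.4 = 94.6.
Δq = 13.1283 − 10.4 = 2.7283; wedge = 120.11 − 94.6 = 25.51.
Deadweight loss = ½ × 2.7283 × 25.51 = €34.80 thousand.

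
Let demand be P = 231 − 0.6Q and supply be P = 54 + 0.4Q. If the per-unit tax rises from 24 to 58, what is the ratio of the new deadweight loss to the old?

Competitive equilibrium: 231 − 0.6Q = 54 + 0.4Q → Q* = 177, P* = 124.8.
For a per-unit tax t: ΔQ = t/1, so DWL = ½·t·(t/1) = t²/2.
At t = 24: DWL = 288. At t = 58: DWL = 1682.
Ratio = (58/24)² = 5.840.

5.840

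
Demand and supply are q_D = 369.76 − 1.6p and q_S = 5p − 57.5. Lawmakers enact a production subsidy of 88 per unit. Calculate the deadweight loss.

In inverse form: demand p = 231.1 − 0.625q, supply p = 11.5 + 0.2q.
Competitive equilibrium: 231.1 − 0.625q = 11.5 + 0.2q → q* = 266.1818, p* = 64.7364.
The subsidy lowers effective supply by 88: p = 0.2q − 76.5.
New quantity: 231.1 − 0.625q = 0.2q − 76.5 → q' = 372.8485.
Overproduction Δq = 372.8485 − 266.1818 = 106.6667; wedge = subsidy = 88.
DWL = ½ × 106.6667 × 88 = 4693.33.

4693.33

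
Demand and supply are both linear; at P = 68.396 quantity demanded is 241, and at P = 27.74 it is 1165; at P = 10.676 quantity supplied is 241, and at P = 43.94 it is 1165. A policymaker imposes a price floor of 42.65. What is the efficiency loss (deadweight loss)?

Demand slope = (27.74 − 68.396)/(1165 − 241) = −0.044, so P = 79 − 0.044Q.
Supply slope = (43.94 − 10.676)/(1165 − 241) = 0.036, so P = 2 + 0.036Q.
Competitive equilibrium: 79 − 0.044Q = 2 + 0.036Q → Q* = 962.5, P* = 36.65.
At the floor P = 42.65, quantity demanded = (79 − 42.65)/0.044 = 826.1364.
Sellers' marginal cost at Q' = 826.1364: 2 + 0.036·826.1364 = 31.7409.
ΔQ = 962.5 − 826.1364 = 136.3636; wedge = 42.65 − 31.7409 = 10.9091.
Welfare loss = ½ × 136.3636 × 10.9091 = 743.80.

743.80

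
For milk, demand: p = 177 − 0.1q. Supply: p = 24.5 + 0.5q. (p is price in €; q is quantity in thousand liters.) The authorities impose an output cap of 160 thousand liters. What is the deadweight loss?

Competitive equilibrium: 177 − 0.1q = 24.5 + 0.5q → q* = 254.1667, p* = 151.5833.
At q = 160: demand price = 177 − 0.1·160 = 161; supply price = 24.5 + 0.5·160 = 104.5.
Δq = 254.1667 − 160 = 94.1667; wedge = 161 − 104.5 = 56.5.
The triangle = ½ × 94.1667 × 56.5 = €2660.21 thousand.

€2660.21 thousand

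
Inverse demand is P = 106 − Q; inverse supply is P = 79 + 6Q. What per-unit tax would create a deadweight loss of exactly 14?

14

Competitive equilibrium: 106 − Q = 79 + 6Q → Q* = 3.8571, P* = 102.1429.
A tax t gives ΔQ = t/7 and wedge t, so DWL = t²/14.
t²/14 = 14 → t² = 196 → t = 14.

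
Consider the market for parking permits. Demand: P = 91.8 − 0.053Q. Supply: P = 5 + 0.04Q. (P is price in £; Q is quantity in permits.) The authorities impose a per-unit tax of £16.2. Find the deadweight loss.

£1410.97

Competitive equilibrium: 91.8 − 0.053Q = 5 + 0.04Q → Q* = 933.3333, P* = 42.3333.
With the tax, the buyer price exceeds the seller price by 16.2: (91.8 − 0.053Q) − (5 + 0.04Q) = 16.2 → Q' = 759.1398.
ΔQ = 933.3333 − 759.1398 = 174.1935; the wedge equals the tax, 16.2.
Deadweight loss = ½ × 174.1935 × 16.2 = £1410.97.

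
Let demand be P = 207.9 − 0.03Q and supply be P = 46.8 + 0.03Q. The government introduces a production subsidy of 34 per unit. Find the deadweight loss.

9633.33

Competitive equilibrium: 207.9 − 0.03Q = 46.8 + 0.03Q → Q* = 2685, P* = 127.35.
The subsidy lowers effective supply by 34: P = 12.8 + 0.03Q.
New quantity: 207.9 − 0.03Q = 12.8 + 0.03Q → Q' = 3251.6667.
Overproduction ΔQ = 3251.6667 − 2685 = 566.6667; wedge = subsidy = 34.
The triangle = ½ × 566.6667 × 34 = 9633.33.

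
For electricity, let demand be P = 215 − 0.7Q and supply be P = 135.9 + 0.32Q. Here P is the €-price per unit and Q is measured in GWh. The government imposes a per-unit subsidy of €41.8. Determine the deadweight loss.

Competitive equilibrium: 215 − 0.7Q = 135.9 + 0.32Q → Q* = 77.549, P* = 160.7157.
The subsidy lowers effective supply by 41.8: P = 94.1 + 0.32Q.
New quantity: 215 − 0.7Q = 94.1 + 0.32Q → Q' = 118.5294.
Overproduction ΔQ = 118.5294 − 77.549 = 40.9804; wedge = subsidy = 41.8.
The triangle = ½ × 40.9804 × 41.8 = €856.49.

€856.49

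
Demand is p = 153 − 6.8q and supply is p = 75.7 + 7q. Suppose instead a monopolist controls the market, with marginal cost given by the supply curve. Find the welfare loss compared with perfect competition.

Competitive equilibrium: 153 − 6.8q = 75.7 + 7q → q* = 5.6014, p* = 114.9101.
Marginal revenue: MR = 153 − 13.6q. Set MR = MC: 153 − 13.6q = 75.7 + 7q → q_m = 3.7524.
Price p_m = 153 − 6.8·3.7524 = 127.4837; MC(q_m) = 75.7 + 7·3.7524 = 101.9668.
Competitive q* = 5.6014, so Δq = 1.849; wedge = 127.4837 − 101.9668 = 25.5169.
Welfare loss = ½ × 1.849 × 25.5169 = 23.59.

23.59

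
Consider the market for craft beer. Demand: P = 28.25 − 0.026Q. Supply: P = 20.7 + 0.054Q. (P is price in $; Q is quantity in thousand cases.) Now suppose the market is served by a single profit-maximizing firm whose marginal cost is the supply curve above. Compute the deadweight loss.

$21.43 thousand

Competitive equilibrium: 28.25 − 0.026Q = 20.7 + 0.054Q → Q* = 94.375, P* = 25.7963.
Marginal revenue: MR = 28.25 − 0.052Q. Set MR = MC: 28.25 − 0.052Q = 20.7 + 0.054Q → Q_m = 71.2264.
Price P_m = 28.25 − 0.026·71.2264 = 26.3981; MC(Q_m) = 20.7 + 0.054·71.2264 = 24.5462.
Competitive Q* = 94.375, so ΔQ = 23.1486; wedge = 26.3981 − 24.5462 = 1.8519.
Deadweight loss = ½ × 23.1486 × 1.8519 = $21.43 thousand.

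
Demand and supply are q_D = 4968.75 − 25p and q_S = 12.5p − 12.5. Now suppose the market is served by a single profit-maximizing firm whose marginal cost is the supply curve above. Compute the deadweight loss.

In inverse form: demand p = 198.75 − 0.04q, supply p = 1 + 0.08q.
Competitive equilibrium: 198.75 − 0.04q = 1 + 0.08q → q* = 1647.9167, p* = 132.8333.
Marginal revenue: MR = 198.75 − 0.08q. Set MR = MC: 198.75 − 0.08q = 1 + 0.08q → q_m = 1235.9375.
Price p_m = 198.75 − 0.04·1235.9375 = 149.3125; MC(q_m) = 1 + 0.08·1235.9375 = 99.875.
Competitive q* = 1647.9167, so Δq = 411.9792; wedge = 149.3125 − 99.875 = 49.4375.
Welfare loss = ½ × 411.9792 × 49.4375 = 10183.61.

10183.61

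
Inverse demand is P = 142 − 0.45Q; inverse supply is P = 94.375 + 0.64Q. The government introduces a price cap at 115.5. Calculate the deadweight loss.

62.22

Competitive equilibrium: 142 − 0.45Q = 94.375 + 0.64Q → Q* = 43.6927, P* = 122.3383.
At the ceiling P = 115.5, quantity supplied = (115.5 − 94.375)/0.64 = 33.0078.
Willingness to pay at Q' = 33.0078: 142 − 0.45·33.0078 = 127.1465.
ΔQ = 43.6927 − 33.0078 = 10.6849; wedge = 127.1465 − 115.5 = 11.6465.
Welfare loss = ½ × 10.6849 × 11.6465 = 62.22.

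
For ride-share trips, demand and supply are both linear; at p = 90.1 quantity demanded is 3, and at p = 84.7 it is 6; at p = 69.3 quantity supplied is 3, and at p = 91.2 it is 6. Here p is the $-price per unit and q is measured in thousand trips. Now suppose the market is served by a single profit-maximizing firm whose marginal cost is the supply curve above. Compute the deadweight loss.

Demand slope = (84.7 − 90.1)/(6 − 3) = −1.8, so p = 95.5 − 1.8q.
Supply slope = (91.2 − 69.3)/(6 − 3) = 7.3, so p = 47.4 + 7.3q.
Competitive equilibrium: 95.5 − 1.8q = 47.4 + 7.3q → q* = 5.2857, p* = 85.9857.
Marginal revenue: MR = 95.5 − 3.6q. Set MR = MC: 95.5 − 3.6q = 47.4 + 7.3q → q_m = 4.4128.
Price p_m = 95.5 − 1.8·4.4128 = 87.557; MC(q_m) = 47.4 + 7.3·4.4128 = 79.6134.
Competitive q* = 5.2857, so Δq = 0.8729; wedge = 87.557 − 79.6134 = 7.9436.
Welfare loss = ½ × 0.8729 × 7.9436 = $3.47 thousand.

$3.47 thousand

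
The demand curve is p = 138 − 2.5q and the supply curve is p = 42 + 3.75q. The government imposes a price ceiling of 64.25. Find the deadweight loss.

277.69

Competitive equilibrium: 138 − 2.5q = 42 + 3.75q → q* = 15.36, p* = 99.6.
At the ceiling p = 64.25, quantity supplied = (64.25 − 42)/3.75 = 5.93333.
Willingness to pay at q' = 5.93333: 138 − 2.5·5.93333 = 123.16668.
Δq = 15.36 − 5.93333 = 9.42667; wedge = 123.16668 − 64.25 = 58.91668.
Welfare loss = ½ × 9.42667 × 58.91668 = 277.69.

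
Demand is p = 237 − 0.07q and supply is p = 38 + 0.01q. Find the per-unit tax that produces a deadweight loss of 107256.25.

Competitive equilibrium: 237 − 0.07q = 38 + 0.01q → q* = 2487.5, p* = 62.875.
A tax t gives Δq = t/0.08 and wedge t, so DWL = t²/0.16.
t²/0.16 = 107256.25 → t² = 17161 → t = 131.

131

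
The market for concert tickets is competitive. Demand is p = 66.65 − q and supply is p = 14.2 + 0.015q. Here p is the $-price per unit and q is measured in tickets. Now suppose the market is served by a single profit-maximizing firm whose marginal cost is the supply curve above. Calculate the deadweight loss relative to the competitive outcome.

Competitive equilibrium: 66.65 − q = 14.2 + 0.015q → q* = 51.6749, p* = 14.9751.
Marginal revenue: MR = 66.65 − 2q. Set MR = MC: 66.65 − 2q = 14.2 + 0.015q → q_m = 26.0298.
Price p_m = 66.65 − 1·26.0298 = 40.6202; MC(q_m) = 14.2 + 0.015·26.0298 = 14.5904.
Competitive q* = 51.6749, so Δq = 25.6451; wedge = 40.6202 − 14.5904 = 26.0298.
The triangle = ½ × 25.6451 × 26.0298 = $333.77.

$333.77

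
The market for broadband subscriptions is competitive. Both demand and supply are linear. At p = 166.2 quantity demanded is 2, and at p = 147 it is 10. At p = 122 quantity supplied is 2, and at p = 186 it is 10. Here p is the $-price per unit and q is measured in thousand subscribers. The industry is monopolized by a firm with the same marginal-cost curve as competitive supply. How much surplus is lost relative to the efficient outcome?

Demand slope = (147 − 166.2)/(10 − 2) = −2.4, so p = 171 − 2.4q.
Supply slope = (186 − 122)/(10 − 2) = 8, so p = 106 + 8q.
Competitive equilibrium: 171 − 2.4q = 106 + 8q → q* = 6.25, p* = 156.
Marginal revenue: MR = 171 − 4.8q. Set MR = MC: 171 − 4.8q = 106 + 8q → q_m = 5.0781.
Price p_m = 171 − 2.4·5.0781 = 158.8126; MC(q_m) = 106 + 8·5.0781 = 146.6248.
Competitive q* = 6.25, so Δq = 1.1719; wedge = 158.8126 − 146.6248 = 12.1878.
DWL = ½ × 1.1719 × 12.1878 = $7.14 thousand.

$7.14 thousand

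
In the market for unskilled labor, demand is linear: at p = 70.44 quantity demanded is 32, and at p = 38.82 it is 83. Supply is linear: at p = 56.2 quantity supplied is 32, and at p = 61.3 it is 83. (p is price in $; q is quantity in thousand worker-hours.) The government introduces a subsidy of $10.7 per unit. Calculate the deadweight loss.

Demand slope = (38.82 − 70.44)/(83 − 32) = −0.62, so p = 90.28 − 0.62q.
Supply slope = (61.3 − 56.2)/(83 − 32) = 0.1, so p = 53 + 0.1q.
Competitive equilibrium: 90.28 − 0.62q = 53 + 0.1q → q* = 51.7778, p* = 58.1778.
The subsidy lowers effective supply by 10.7: p = 42.3 + 0.1q.
New quantity: 90.28 − 0.62q = 42.3 + 0.1q → q' = 66.6389.
Overproduction Δq = 66.6389 − 51.7778 = 14.8611; wedge = subsidy = 10.7.
DWL = ½ × 14.8611 × 10.7 = $79.51 thousand.

$79.51 thousand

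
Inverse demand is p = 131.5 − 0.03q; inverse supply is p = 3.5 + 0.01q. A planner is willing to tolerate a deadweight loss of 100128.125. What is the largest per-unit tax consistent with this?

89.5

Competitive equilibrium: 131.5 − 0.03q = 3.5 + 0.01q → q* = 3200, p* = 35.5.
A tax t gives Δq = t/0.04 and wedge t, so DWL = t²/0.08.
t²/0.08 = 100128.125 → t² = 8010.25 → t = 89.5.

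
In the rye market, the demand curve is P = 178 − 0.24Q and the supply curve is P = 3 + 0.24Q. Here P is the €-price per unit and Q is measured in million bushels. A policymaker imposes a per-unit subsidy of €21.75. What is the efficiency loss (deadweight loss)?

Competitive equilibrium: 178 − 0.24Q = 3 + 0.24Q → Q* = 364.5833, P* = 90.5.
The subsidy lowers effective supply by 21.75: P = 0.24Q − 18.75.
New quantity: 178 − 0.24Q = 0.24Q − 18.75 → Q' = 409.8958.
Overproduction ΔQ = 409.8958 − 364.5833 = 45.3125; wedge = subsidy = 21.75.
Welfare loss = ½ × 45.3125 × 21.75 = €492.77 million.

€492.77 million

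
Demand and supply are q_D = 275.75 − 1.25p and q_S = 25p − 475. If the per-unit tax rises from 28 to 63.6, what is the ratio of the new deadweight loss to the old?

In inverse form: demand p = 220.6 − 0.8q, supply p = 19 + 0.04q.
Competitive equilibrium: 220.6 − 0.8q = 19 + 0.04q → q* = 240, p* = 28.6.
For a per-unit tax t: Δq = t/0.84, so DWL = ½·t·(t/0.84) = t²/1.68.
At t = 28: DWL = 466.667. At t = 63.6: DWL = 2407.714.
Ratio = (63.6/28)² = 5.159.

5.159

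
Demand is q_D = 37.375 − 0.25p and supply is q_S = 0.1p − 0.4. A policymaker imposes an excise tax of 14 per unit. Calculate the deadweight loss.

In inverse form: demand p = 149.5 − 4q, supply p = 4 + 10q.
Competitive equilibrium: 149.5 − 4q = 4 + 10q → q* = 10.3929, p* = 107.9286.
With the tax, the buyer price exceeds the seller price by 14: (149.5 − 4q) − (4 + 10q) = 14 → q' = 9.3929.
Δq = 10.3929 − 9.3929 = 1; the wedge equals the tax, 14.
Welfare loss = ½ × 1 × 14 = 7.

7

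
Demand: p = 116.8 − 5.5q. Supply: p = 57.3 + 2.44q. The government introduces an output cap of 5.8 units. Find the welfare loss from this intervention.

11.39

Competitive equilibrium: 116.8 − 5.5q = 57.3 + 2.44q → q* = 7.4937, p* = 75.5846.
At q = 5.8: demand price = 116.8 − 5.5·5.8 = 84.9; supply price = 57.3 + 2.44·5.8 = 71.452.
Δq = 7.4937 − 5.8 = 1.6937; wedge = 84.9 − 71.452 = 13.448.
Deadweight loss = ½ × 1.6937 × 13.448 = 11.39.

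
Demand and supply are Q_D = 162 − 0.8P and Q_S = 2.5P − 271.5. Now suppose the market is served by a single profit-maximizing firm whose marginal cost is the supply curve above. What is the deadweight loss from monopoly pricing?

In inverse form: demand P = 202.5 − 1.25Q, supply P = 108.6 + 0.4Q.
Competitive equilibrium: 202.5 − 1.25Q = 108.6 + 0.4Q → Q* = 56.9091, P* = 131.3636.
Marginal revenue: MR = 202.5 − 2.5Q. Set MR = MC: 202.5 − 2.5Q = 108.6 + 0.4Q → Q_m = 32.3793.
Price P_m = 202.5 − 1.25·32.3793 = 162.0259; MC(Q_m) = 108.6 + 0.4·32.3793 = 121.5517.
Competitive Q* = 56.9091, so ΔQ = 24.5298; wedge = 162.0259 − 121.5517 = 40.4742.
The triangle = ½ × 24.5298 × 40.4742 = 496.41.

496.41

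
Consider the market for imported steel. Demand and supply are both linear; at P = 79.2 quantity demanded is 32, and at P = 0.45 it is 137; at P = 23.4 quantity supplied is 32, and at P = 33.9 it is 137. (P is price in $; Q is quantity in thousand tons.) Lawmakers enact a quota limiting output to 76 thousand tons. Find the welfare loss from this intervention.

Demand slope = (0.45 − 79.2)/(137 − 32) = −0.75, so P = 103.2 − 0.75Q.
Supply slope = (33.9 − 23.4)/(137 − 32) = 0.1, so P = 20.2 + 0.1Q.
Competitive equilibrium: 103.2 − 0.75Q = 20.2 + 0.1Q → Q* = 97.6471, P* = 29.9647.
At Q = 76: demand price = 103.2 − 0.75·76 = 46.2; supply price = 20.2 + 0.1·76 = 27.8.
ΔQ = 97.6471 − 76 = 21.6471; wedge = 46.2 − 27.8 = 18.4.
The triangle = ½ × 21.6471 × 18.4 = $199.15 thousand.

$199.15 thousand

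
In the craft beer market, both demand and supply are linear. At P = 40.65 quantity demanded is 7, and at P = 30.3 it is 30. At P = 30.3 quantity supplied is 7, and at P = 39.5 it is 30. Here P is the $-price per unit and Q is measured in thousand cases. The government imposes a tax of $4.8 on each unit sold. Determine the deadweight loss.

Demand slope = (30.3 − 40.65)/(30 − 7) = −0.45, so P = 43.8 − 0.45Q.
Supply slope = (39.5 − 30.3)/(30 − 7) = 0.4, so P = 27.5 + 0.4Q.
Competitive equilibrium: 43.8 − 0.45Q = 27.5 + 0.4Q → Q* = 19.1765, P* = 35.1706.
With the tax, the buyer price exceeds the seller price by 4.8: (43.8 − 0.45Q) − (27.5 + 0.4Q) = 4.8 → Q' = 13.5294.
ΔQ = 19.1765 − 13.5294 = 5.6471; the wedge equals the tax, 4.8.
The triangle = ½ × 5.6471 × 4.8 = $13.55 thousand.

$13.55 thousand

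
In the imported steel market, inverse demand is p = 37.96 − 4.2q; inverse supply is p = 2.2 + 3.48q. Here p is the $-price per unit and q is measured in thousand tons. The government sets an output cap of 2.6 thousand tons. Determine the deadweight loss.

Competitive equilibrium: 37.96 − 4.2q = 2.2 + 3.48q → q* = 4.6563, p* = 18.4038.
At q = 2.6: demand price = 37.96 − 4.2·2.6 = 27.04; supply price = 2.2 + 3.48·2.6 = 11.248.
Δq = 4.6563 − 2.6 = 2.0563; wedge = 27.04 − 11.248 = 15.792.
The triangle = ½ × 2.0563 × 15.792 = $16.24 thousand.

$16.24 thousand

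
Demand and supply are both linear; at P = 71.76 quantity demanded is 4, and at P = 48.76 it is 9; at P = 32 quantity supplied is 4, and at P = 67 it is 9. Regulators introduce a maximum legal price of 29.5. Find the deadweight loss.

Demand slope = (48.76 − 71.76)/(9 − 4) = −4.6, so P = 90.16 − 4.6Q.
Supply slope = (67 − 32)/(9 − 4) = 7, so P = 4 + 7Q.
Competitive equilibrium: 90.16 − 4.6Q = 4 + 7Q → Q* = 7.4276, P* = 55.9931.
At the ceiling P = 29.5, quantity supplied = (29.5 − 4)/7 = 3.6429.
Willingness to pay at Q' = 3.6429: 90.16 − 4.6·3.6429 = 73.4027.
ΔQ = 7.4276 − 3.6429 = 3.7847; wedge = 73.4027 − 29.5 = 43.9027.
DWL = ½ × 3.7847 × 43.9027 = 83.08.

83.08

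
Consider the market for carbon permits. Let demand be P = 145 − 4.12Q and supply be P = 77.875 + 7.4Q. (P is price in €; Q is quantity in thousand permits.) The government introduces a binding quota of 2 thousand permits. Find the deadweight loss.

Competitive equilibrium: 145 − 4.12Q = 77.875 + 7.4Q → Q* = 5.8268, P* = 120.9935.
At Q = 2: demand price = 145 − 4.12·2 = 136.76; supply price = 77.875 + 7.4·2 = 92.675.
ΔQ = 5.8268 − 2 = 3.8268; wedge = 136.76 − 92.675 = 44.085.
DWL = ½ × 3.8268 × 44.085 = €84.35 thousand.

€84.35 thousand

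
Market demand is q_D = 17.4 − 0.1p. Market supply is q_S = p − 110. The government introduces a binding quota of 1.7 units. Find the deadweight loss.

In inverse form: demand p = 174 − 10q, supply p = 110 + q.
Competitive equilibrium: 174 − 10q = 110 + q → q* = 5.8182, p* = 115.8182.
At q = 1.7: demand price = 174 − 10·1.7 = 157; supply price = 110 + 1·1.7 = 111.7.
Δq = 5.8182 − 1.7 = 4.1182; wedge = 157 − 111.7 = 45.3.
Deadweight loss = ½ × 4.1182 × 45.3 = 93.28.

93.28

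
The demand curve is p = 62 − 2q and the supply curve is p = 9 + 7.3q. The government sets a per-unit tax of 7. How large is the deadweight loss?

Competitive equilibrium: 62 − 2q = 9 + 7.3q → q* = 5.6989, p* = 50.6022.
With the tax, the buyer price exceeds the seller price by 7: (62 − 2q) − (9 + 7.3q) = 7 → q' = 4.9462.
Δq = 5.6989 − 4.9462 = 0.7527; the wedge equals the tax, 7.
The triangle = ½ × 0.7527 × 7 = 2.63.

2.63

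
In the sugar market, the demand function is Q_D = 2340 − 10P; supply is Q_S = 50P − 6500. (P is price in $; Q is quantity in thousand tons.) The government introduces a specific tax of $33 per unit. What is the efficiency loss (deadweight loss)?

$4537.50 thousand

In inverse form: demand P = 234 − 0.1Q, supply P = 130 + 0.02Q.
Competitive equilibrium: 234 − 0.1Q = 130 + 0.02Q → Q* = 866.6667, P* = 147.3333.
With the tax, the buyer price exceeds the seller price by 33: (234 − 0.1Q) − (130 + 0.02Q) = 33 → Q' = 591.6667.
ΔQ = 866.6667 − 591.6667 = 275; the wedge equals the tax, 33.
Deadweight loss = ½ × 275 × 33 = $4537.50 thousand.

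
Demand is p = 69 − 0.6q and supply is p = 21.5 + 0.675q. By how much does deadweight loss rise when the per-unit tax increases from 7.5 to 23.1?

187.20

Competitive equilibrium: 69 − 0.6q = 21.5 + 0.675q → q* = 37.2549, p* = 46.6471.
For a per-unit tax t: Δq = t/1.275, so DWL = ½·t·(t/1.275) = t²/2.55.
At t = 7.5: DWL = 22.059. At t = 23.1: DWL = 209.259.
Increase = 209.259 − 22.059 = 187.20.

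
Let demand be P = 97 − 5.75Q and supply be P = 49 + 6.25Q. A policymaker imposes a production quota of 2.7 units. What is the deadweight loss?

10.14

Competitive equilibrium: 97 − 5.75Q = 49 + 6.25Q → Q* = 4, P* = 74.
At Q = 2.7: demand price = 97 − 5.75·2.7 = 81.475; supply price = 49 + 6.25·2.7 = 65.875.
ΔQ = 4 − 2.7 = 1.3; wedge = 81.475 − 65.875 = 15.6.
Welfare loss = ½ × 1.3 × 15.6 = 10.14.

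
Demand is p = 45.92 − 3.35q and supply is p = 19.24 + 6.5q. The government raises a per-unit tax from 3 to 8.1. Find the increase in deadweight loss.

2.87

Competitive equilibrium: 45.92 − 3.35q = 19.24 + 6.5q → q* = 2.7086, p* = 36.8461.
For a per-unit tax t: Δq = t/9.85, so DWL = ½·t·(t/9.85) = t²/19.7.
At t = 3: DWL = 0.457. At t = 8.1: DWL = 3.33.
Increase = 3.33 − 0.457 = 2.87.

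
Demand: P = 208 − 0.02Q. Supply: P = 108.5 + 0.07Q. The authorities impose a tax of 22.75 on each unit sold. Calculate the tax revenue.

Competitive equilibrium: 208 − 0.02Q = 108.5 + 0.07Q → Q* = 1105.5556, P* = 185.8889.
With the tax, the buyer price exceeds the seller price by 22.75: (208 − 0.02Q) − (108.5 + 0.07Q) = 22.75 → Q' = 852.7778.
Tax revenue = 22.75 × 852.7778 = 19400.69.

19400.69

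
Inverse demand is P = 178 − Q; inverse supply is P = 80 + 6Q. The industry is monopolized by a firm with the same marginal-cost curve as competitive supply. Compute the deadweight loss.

10.72

Competitive equilibrium: 178 − Q = 80 + 6Q → Q* = 14, P* = 164.
Marginal revenue: MR = 178 − 2Q. Set MR = MC: 178 − 2Q = 80 + 6Q → Q_m = 12.25.
Price P_m = 178 − 1·12.25 = 165.75; MC(Q_m) = 80 + 6·12.25 = 153.5.
Competitive Q* = 14, so ΔQ = 1.75; wedge = 165.75 − 153.5 = 12.25.
Welfare loss = ½ × 1.75 × 12.25 = 10.72.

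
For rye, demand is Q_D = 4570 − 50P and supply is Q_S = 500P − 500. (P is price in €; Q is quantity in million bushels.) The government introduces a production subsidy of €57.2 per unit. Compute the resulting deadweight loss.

€74360 million

In inverse form: demand P = 91.4 − 0.02Q, supply P = 1 + 0.002Q.
Competitive equilibrium: 91.4 − 0.02Q = 1 + 0.002Q → Q* = 4109.0909, P* = 9.2182.
The subsidy lowers effective supply by 57.2: P = 0.002Q − 56.2.
New quantity: 91.4 − 0.02Q = 0.002Q − 56.2 → Q' = 6709.0909.
Overproduction ΔQ = 6709.0909 − 4109.0909 = 2600; wedge = subsidy = 57.2.
Welfare loss = ½ × 2600 × 57.2 = €74360 million.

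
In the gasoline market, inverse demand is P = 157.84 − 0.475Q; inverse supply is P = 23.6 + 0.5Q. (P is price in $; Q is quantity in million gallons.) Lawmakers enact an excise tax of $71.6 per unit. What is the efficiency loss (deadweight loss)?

Competitive equilibrium: 157.84 − 0.475Q = 23.6 + 0.5Q → Q* = 137.6821, P* = 92.441.
With the tax, the buyer price exceeds the seller price by 71.6: (157.84 − 0.475Q) − (23.6 + 0.5Q) = 71.6 → Q' = 64.2462.
ΔQ = 137.6821 − 64.2462 = 73.4359; the wedge equals the tax, 71.6.
Deadweight loss = ½ × 73.4359 × 71.6 = $2629.01 million.

$2629.01 million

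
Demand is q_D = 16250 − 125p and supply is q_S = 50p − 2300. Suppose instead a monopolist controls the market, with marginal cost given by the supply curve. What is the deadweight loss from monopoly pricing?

In inverse form: demand p = 130 − 0.008q, supply p = 46 + 0.02q.
Competitive equilibrium: 130 − 0.008q = 46 + 0.02q → q* = 3000, p* = 106.
Marginal revenue: MR = 130 − 0.016q. Set MR = MC: 130 − 0.016q = 46 + 0.02q → q_m = 2333.33333.
Price p_m = 130 − 0.008·2333.33333 = 111.33333; MC(q_m) = 46 + 0.02·2333.33333 = 92.66667.
Competitive q* = 3000, so Δq = 666.66667; wedge = 111.33333 − 92.66667 = 18.66666.
DWL = ½ × 666.66667 × 18.66666 = 6222.22.

6222.22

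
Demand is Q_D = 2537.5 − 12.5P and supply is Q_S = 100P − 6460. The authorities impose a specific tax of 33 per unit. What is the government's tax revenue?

In inverse form: demand P = 203 − 0.08Q, supply P = 64.6 + 0.01Q.
Competitive equilibrium: 203 − 0.08Q = 64.6 + 0.01Q → Q* = 1537.7778, P* = 79.9778.
With the tax, the buyer price exceeds the seller price by 33: (203 − 0.08Q) − (64.6 + 0.01Q) = 33 → Q' = 1171.1111.
Tax revenue = 33 × 1171.1111 = 38646.67.

38646.67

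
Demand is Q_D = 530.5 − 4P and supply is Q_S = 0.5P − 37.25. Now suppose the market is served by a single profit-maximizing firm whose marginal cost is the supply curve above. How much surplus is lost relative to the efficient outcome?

In inverse form: demand P = 132.625 − 0.25Q, supply P = 74.5 + 2Q.
Competitive equilibrium: 132.625 − 0.25Q = 74.5 + 2Q → Q* = 25.8333, P* = 126.1667.
Marginal revenue: MR = 132.625 − 0.5Q. Set MR = MC: 132.625 − 0.5Q = 74.5 + 2Q → Q_m = 23.25.
Price P_m = 132.625 − 0.25·23.25 = 126.8125; MC(Q_m) = 74.5 + 2·23.25 = 121.
Competitive Q* = 25.8333, so ΔQ = 2.5833; wedge = 126.8125 − 121 = 5.8125.
Deadweight loss = ½ × 2.5833 × 5.8125 = 7.51.

7.51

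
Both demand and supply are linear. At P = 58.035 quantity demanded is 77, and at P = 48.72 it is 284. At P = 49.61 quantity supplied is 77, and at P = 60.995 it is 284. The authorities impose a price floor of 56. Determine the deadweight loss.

Demand slope = (48.72 − 58.035)/(284 − 77) = −0.045, so P = 61.5 − 0.045Q.
Supply slope = (60.995 − 49.61)/(284 − 77) = 0.055, so P = 45.375 + 0.055Q.
Competitive equilibrium: 61.5 − 0.045Q = 45.375 + 0.055Q → Q* = 161.25, P* = 54.2438.
At the floor P = 56, quantity demanded = (61.5 − 56)/0.045 = 122.2222.
Sellers' marginal cost at Q' = 122.2222: 45.375 + 0.055·122.2222 = 52.0972.
ΔQ = 161.25 − 122.2222 = 39.0278; wedge = 56 − 52.0972 = 3.9028.
Welfare loss = ½ × 39.0278 × 3.9028 = 76.16.

76.16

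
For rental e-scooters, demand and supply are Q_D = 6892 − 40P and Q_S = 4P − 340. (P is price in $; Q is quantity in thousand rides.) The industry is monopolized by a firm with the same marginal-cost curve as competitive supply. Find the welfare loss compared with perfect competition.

$96.23 thousand

In inverse form: demand P = 172.3 − 0.025Q, supply P = 85 + 0.25Q.
Competitive equilibrium: 172.3 − 0.025Q = 85 + 0.25Q → Q* = 317.4545, P* = 164.3636.
Marginal revenue: MR = 172.3 − 0.05Q. Set MR = MC: 172.3 − 0.05Q = 85 + 0.25Q → Q_m = 291.
Price P_m = 172.3 − 0.025·291 = 165.025; MC(Q_m) = 85 + 0.25·291 = 157.75.
Competitive Q* = 317.4545, so ΔQ = 26.4545; wedge = 165.025 − 157.75 = 7.275.
The triangle = ½ × 26.4545 × 7.275 = $96.23 thousand.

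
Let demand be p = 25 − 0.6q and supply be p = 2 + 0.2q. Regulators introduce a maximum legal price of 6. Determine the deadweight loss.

30.625

Competitive equilibrium: 25 − 0.6q = 2 + 0.2q → q* = 28.75, p* = 7.75.
At the ceiling p = 6, quantity supplied = (6 − 2)/0.2 = 20.
Willingness to pay at q' = 20: 25 − 0.6·20 = 13.
Δq = 28.75 − 20 = 8.75; wedge = 13 − 6 = 7.
DWL = ½ × 8.75 × 7 = 30.625.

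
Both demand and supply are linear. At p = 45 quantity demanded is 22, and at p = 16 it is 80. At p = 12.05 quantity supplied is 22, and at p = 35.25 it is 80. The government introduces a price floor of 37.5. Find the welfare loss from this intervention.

Demand slope = (16 − 45)/(80 − 22) = −0.5, so p = 56 − 0.5q.
Supply slope = (35.25 − 12.05)/(80 − 22) = 0.4, so p = 3.25 + 0.4q.
Competitive equilibrium: 56 − 0.5q = 3.25 + 0.4q → q* = 58.6111, p* = 26.6944.
At the floor p = 37.5, quantity demanded = (56 − 37.5)/0.5 = 37.
Sellers' marginal cost at q' = 37: 3.25 + 0.4·37 = 18.05.
Δq = 58.6111 − 37 = 21.6111; wedge = 37.5 − 18.05 = 19.45.
Welfare loss = ½ × 21.6111 × 19.45 = 210.17.

210.17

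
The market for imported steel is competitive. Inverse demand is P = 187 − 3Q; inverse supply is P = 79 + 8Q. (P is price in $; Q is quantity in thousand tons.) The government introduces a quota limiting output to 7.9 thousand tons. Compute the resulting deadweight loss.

$20.24 thousand

Competitive equilibrium: 187 − 3Q = 79 + 8Q → Q* = 9.8182, P* = 157.5455.
At Q = 7.9: demand price = 187 − 3·7.9 = 163.3; supply price = 79 + 8·7.9 = 142.2.
ΔQ = 9.8182 − 7.9 = 1.9182; wedge = 163.3 − 142.2 = 21.1.
Deadweight loss = ½ × 1.9182 × 21.1 = $20.24 thousand.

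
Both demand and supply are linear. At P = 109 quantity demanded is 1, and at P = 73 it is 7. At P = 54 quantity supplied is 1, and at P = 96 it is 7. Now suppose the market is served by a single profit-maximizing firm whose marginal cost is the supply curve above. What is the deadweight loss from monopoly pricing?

17.74

Demand slope = (73 − 109)/(7 − 1) = −6, so P = 115 − 6Q.
Supply slope = (96 − 54)/(7 − 1) = 7, so P = 47 + 7Q.
Competitive equilibrium: 115 − 6Q = 47 + 7Q → Q* = 5.2308, P* = 83.6154.
Marginal revenue: MR = 115 − 12Q. Set MR = MC: 115 − 12Q = 47 + 7Q → Q_m = 3.5789.
Price P_m = 115 − 6·3.5789 = 93.5266; MC(Q_m) = 47 + 7·3.5789 = 72.0523.
Competitive Q* = 5.2308, so ΔQ = 1.6519; wedge = 93.5266 − 72.0523 = 21.4743.
The triangle = ½ × 1.6519 × 21.4743 = 17.74.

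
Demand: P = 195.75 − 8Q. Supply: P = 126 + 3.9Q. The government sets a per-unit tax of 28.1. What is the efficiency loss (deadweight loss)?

33.18

Competitive equilibrium: 195.75 − 8Q = 126 + 3.9Q → Q* = 5.8613, P* = 148.8592.
With the tax, the buyer price exceeds the seller price by 28.1: (195.75 − 8Q) − (126 + 3.9Q) = 28.1 → Q' = 3.5.
ΔQ = 5.8613 − 3.5 = 2.3613; the wedge equals the tax, 28.1.
Welfare loss = ½ × 2.3613 × 28.1 = 33.18.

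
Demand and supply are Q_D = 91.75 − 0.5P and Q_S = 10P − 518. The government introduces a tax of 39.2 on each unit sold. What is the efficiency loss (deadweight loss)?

In inverse form: demand P = 183.5 − 2Q, supply P = 51.8 + 0.1Q.
Competitive equilibrium: 183.5 − 2Q = 51.8 + 0.1Q → Q* = 62.7143, P* = 58.0714.
With the tax, the buyer price exceeds the seller price by 39.2: (183.5 − 2Q) − (51.8 + 0.1Q) = 39.2 → Q' = 44.0476.
ΔQ = 62.7143 − 44.0476 = 18.6667; the wedge equals the tax, 39.2.
The triangle = ½ × 18.6667 × 39.2 = 365.87.

365.87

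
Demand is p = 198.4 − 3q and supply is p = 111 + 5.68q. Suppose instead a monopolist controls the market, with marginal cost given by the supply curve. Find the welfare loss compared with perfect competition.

Competitive equilibrium: 198.4 − 3q = 111 + 5.68q → q* = 10.0691, p* = 168.1926.
Marginal revenue: MR = 198.4 − 6q. Set MR = MC: 198.4 − 6q = 111 + 5.68q → q_m = 7.4829.
Price p_m = 198.4 − 3·7.4829 = 175.9513; MC(q_m) = 111 + 5.68·7.4829 = 153.5029.
Competitive q* = 10.0691, so Δq = 2.5862; wedge = 175.9513 − 153.5029 = 22.4484.
The triangle = ½ × 2.5862 × 22.4484 = 29.03.

29.03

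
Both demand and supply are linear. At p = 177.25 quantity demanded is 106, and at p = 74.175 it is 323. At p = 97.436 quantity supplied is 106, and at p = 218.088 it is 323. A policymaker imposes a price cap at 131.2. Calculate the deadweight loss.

143.55

Demand slope = (74.175 − 177.25)/(323 − 106) = −0.475, so p = 227.6 − 0.475q.
Supply slope = (218.088 − 97.436)/(323 − 106) = 0.556, so p = 38.5 + 0.556q.
Competitive equilibrium: 227.6 − 0.475q = 38.5 + 0.556q → q* = 183.4142, p* = 140.4783.
At the ceiling p = 131.2, quantity supplied = (131.2 − 38.5)/0.556 = 166.7266.
Willingness to pay at q' = 166.7266: 227.6 − 0.475·166.7266 = 148.4049.
Δq = 183.4142 − 166.7266 = 16.6876; wedge = 148.4049 − 131.2 = 17.2049.
Welfare loss = ½ × 16.6876 × 17.2049 = 143.55.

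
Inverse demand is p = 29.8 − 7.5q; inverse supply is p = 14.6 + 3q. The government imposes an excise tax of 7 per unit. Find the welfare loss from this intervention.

Competitive equilibrium: 29.8 − 7.5q = 14.6 + 3q → q* = 1.4476, p* = 18.9429.
With the tax, the buyer price exceeds the seller price by 7: (29.8 − 7.5q) − (14.6 + 3q) = 7 → q' = 0.781.
Δq = 1.4476 − 0.781 = 0.6666; the wedge equals the tax, 7.
Deadweight loss = ½ × 0.6666 × 7 = 2.33.

2.33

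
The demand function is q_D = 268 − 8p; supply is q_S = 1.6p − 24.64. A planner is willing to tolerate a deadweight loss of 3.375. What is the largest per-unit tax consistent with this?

In inverse form: demand p = 33.5 − 0.125q, supply p = 15.4 + 0.625q.
Competitive equilibrium: 33.5 − 0.125q = 15.4 + 0.625q → q* = 24.1333, p* = 30.4833.
A tax t gives Δq = t/0.75 and wedge t, so DWL = t²/1.5.
t²/1.5 = 3.375 → t² = 5.0625 → t = 2.25.

2.25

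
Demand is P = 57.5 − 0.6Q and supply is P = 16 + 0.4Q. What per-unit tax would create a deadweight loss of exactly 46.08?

9.6

Competitive equilibrium: 57.5 − 0.6Q = 16 + 0.4Q → Q* = 41.5, P* = 32.6.
A tax t gives ΔQ = t/1 and wedge t, so DWL = t²/2.
t²/2 = 46.08 → t² = 92.16 → t = 9.6.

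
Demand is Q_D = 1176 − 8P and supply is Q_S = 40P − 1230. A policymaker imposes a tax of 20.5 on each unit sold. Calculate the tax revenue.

13085.83

In inverse form: demand P = 147 − 0.125Q, supply P = 30.75 + 0.025Q.
Competitive equilibrium: 147 − 0.125Q = 30.75 + 0.025Q → Q* = 775, P* = 50.125.
With the tax, the buyer price exceeds the seller price by 20.5: (147 − 0.125Q) − (30.75 + 0.025Q) = 20.5 → Q' = 638.3333.
Tax revenue = 20.5 × 638.3333 = 13085.83.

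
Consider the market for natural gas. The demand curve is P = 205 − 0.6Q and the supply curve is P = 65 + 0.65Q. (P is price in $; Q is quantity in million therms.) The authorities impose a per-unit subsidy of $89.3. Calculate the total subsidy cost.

$16381.192 million

Competitive equilibrium: 205 − 0.6Q = 65 + 0.65Q → Q* = 112, P* = 137.8.
The subsidy lowers effective supply by 89.3: P = 0.65Q − 24.3.
New quantity: 205 − 0.6Q = 0.65Q − 24.3 → Q' = 183.44.
Total subsidy cost = 89.3 × 183.44 = $16381.192 million.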